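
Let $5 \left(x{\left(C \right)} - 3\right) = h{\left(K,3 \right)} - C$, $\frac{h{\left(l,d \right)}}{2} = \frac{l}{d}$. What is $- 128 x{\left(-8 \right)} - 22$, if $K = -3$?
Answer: $- \frac{2798}{5} \approx -559.6$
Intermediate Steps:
$h{\left(l,d \right)} = \frac{2 l}{d}$ ($h{\left(l,d \right)} = 2 \frac{l}{d} = \frac{2 l}{d}$)
$x{\left(C \right)} = \frac{13}{5} - \frac{C}{5}$ ($x{\left(C \right)} = 3 + \frac{2 \left(-3\right) \frac{1}{3} - C}{5} = 3 + \frac{-2 - C}{5} = 3 - \left(\frac{2}{5} + \frac{C}{5}\right) = \frac{13}{5} - \frac{C}{5}$)
$- 128 x{\left(-8 \right)} - 22 = - 128 \left(\frac{13}{5} - - \frac{8}{5}\right) - 22 = - 128 \left(\frac{13}{5} + \frac{8}{5}\right) - 22 = \left(-128\right) \frac{21}{5} - 22 = - \frac{2688}{5} - 22 = - \frac{2798}{5}$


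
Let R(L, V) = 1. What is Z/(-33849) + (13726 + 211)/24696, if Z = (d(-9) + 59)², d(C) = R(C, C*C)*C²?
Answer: -195049/13268808 ≈ -0.014700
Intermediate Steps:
d(C) = C² (d(C) = 1*C² = C²)
Z = 19600 (Z = ((-9)² + 59)² = (81 + 59)² = 140² = 19600)
Z/(-33849) + (13726 + 211)/24696 = 19600/(-33849) + (13726 + 211)/24696 = 19600*(-1/33849) + 13937*(1/24696) = -19600/33849 + 1991/3528 = -195049/13268808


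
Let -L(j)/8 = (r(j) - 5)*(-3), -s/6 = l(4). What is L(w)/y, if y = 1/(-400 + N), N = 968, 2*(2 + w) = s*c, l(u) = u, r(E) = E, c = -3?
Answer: 395328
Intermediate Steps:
s = -24 (s = -6*4 = -24)
w = 34 (w = -2 + (-24*(-3))/2 = -2 + (1/2)*72 = -2 + 36 = 34)
L(j) = -120 + 24*j (L(j) = -8*(j - 5)*(-3) = -8*(-5 + j)*(-3) = -8*(15 - 3*j) = -120 + 24*j)
y = 1/568 (y = 1/(-400 + 968) = 1/568 ≈ 0.0017606)
L(w)/y = (-120 + 24*34)/(1/568) = (-120 + 816)*568 = 696*568 = 395328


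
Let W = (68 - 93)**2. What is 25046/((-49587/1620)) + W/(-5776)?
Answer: -78129806465/95471504 ≈ -818.36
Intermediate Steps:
W = 625 (W = (-25)**2 = 625)
25046/((-49587/1620)) + W/(-5776) = 25046/((-49587/1620)) + 625/(-5776) = 25046/((-49587*1/1620)) + 625*(-1/5776) = 25046/(-16529/540) - 625/5776 = 25046*(-540/16529) - 625/5776 = -13524840/16529 - 625/5776 = -78129806465/95471504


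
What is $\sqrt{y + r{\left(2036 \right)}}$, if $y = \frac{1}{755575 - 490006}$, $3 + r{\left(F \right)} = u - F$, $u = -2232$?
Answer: $\frac{i \sqrt{301220362987662}}{265569} \approx 65.353 i$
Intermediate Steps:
$r{\left(F \right)} = -2235 - F$ ($r{\left(F \right)} = -3 - \left(2232 + F\right) = -2235 - F$)
$y = \frac{1}{265569} \approx 3.7655 \cdot 10^{-6}$
$\sqrt{y + r{\left(2036 \right)}} = \sqrt{\frac{1}{265569} - 4271} = \sqrt{- \frac{1134245198}{265569}} = \frac{i \sqrt{301220362987662}}{265569}$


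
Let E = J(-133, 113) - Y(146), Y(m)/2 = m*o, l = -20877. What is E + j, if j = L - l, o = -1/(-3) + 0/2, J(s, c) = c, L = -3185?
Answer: 53123/3 ≈ 17708.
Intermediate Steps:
o = ⅓ (o = -1*(-⅓) + 0*(½) = ⅓ + 0 = ⅓ ≈ 0.33333)
Y(m) = 2*m/3 (Y(m) = 2*(m*(⅓)) = 2*(m/3) = 2*m/3)
E = 47/3 (E = 113 - 2*146/3 = 113 - 1*292/3 = 113 - 292/3 = 47/3 ≈ 15.667)
j = 17692 (j = -3185 - 1*(-20877) = -3185 + 20877 = 17692)
E + j = 47/3 + 17692 = 53123/3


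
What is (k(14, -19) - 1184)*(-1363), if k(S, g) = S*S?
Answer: 1346644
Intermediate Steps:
k(S, g) = S²
(k(14, -19) - 1184)*(-1363) = (14² - 1184)*(-1363) = (196 - 1184)*(-1363) = -988*(-1363) = 1346644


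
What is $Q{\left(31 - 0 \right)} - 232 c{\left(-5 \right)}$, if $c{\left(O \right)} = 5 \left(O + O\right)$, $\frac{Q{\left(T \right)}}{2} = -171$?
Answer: $11258$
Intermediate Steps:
$Q{\left(T \right)} = -342$ ($Q{\left(T \right)} = 2 \left(-171\right) = -342$)
$c{\left(O \right)} = 10 O$ ($c{\left(O \right)} = 5 \cdot 2 O = 10 O$)
$Q{\left(31 - 0 \right)} - 232 c{\left(-5 \right)} = -342 - 232 \cdot 10 \left(-5\right) = -342 - 232 \left(-50\right) = -342 - -11600 = -342 + 11600 = 11258$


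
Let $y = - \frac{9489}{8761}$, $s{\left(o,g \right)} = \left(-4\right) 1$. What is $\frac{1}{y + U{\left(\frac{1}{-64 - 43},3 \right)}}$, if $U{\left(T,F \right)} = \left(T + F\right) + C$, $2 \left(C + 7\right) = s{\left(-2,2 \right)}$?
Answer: $- \frac{937427}{6648646} \approx -0.141$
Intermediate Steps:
$s{\left(o,g \right)} = -4$
$C = -9$ ($C = -7 + \frac{1}{2} \left(-4\right) = -7 - 2 = -9$)
$y = - \frac{9489}{8761}$ ($y = \left(-9489\right) \frac{1}{8761} = - \frac{9489}{8761} \approx -1.0831$)
$U{\left(T,F \right)} = -9 + F + T$ ($U{\left(T,F \right)} = \left(T + F\right) - 9 = \left(F + T\right) - 9 = -9 + F + T$)
$\frac{1}{y + U{\left(\frac{1}{-64 - 43},3 \right)}} = \frac{1}{- \frac{9489}{8761} + \left(-9 + 3 + \frac{1}{-64 - 43}\right)} = \frac{1}{- \frac{9489}{8761} + \left(-9 + 3 + \frac{1}{-107}\right)} = \frac{1}{- \frac{9489}{8761} - \frac{643}{107}} = \frac{1}{- \frac{6648646}{937427}} = - \frac{937427}{6648646}$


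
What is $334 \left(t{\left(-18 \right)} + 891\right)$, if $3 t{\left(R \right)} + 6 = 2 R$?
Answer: $292918$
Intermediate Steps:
$t{\left(R \right)} = -2 + \frac{2 R}{3}$
$334 \left(t{\left(-18 \right)} + 891\right) = 334 \left(\left(-2 + \frac{2}{3} \left(-18\right)\right) + 891\right) = 334 \left(\left(-2 - 12\right) + 891\right) = 334 \left(-14 + 891\right) = 334 \cdot 877 = 292918$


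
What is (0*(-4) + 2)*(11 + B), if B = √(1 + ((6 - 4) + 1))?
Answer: 26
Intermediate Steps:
B = 2 (B = √(1 + (2 + 1)) = √(1 + 3) = √4 = 2)
(0*(-4) + 2)*(11 + B) = (0*(-4) + 2)*(11 + 2) = (0 + 2)*13 = 2*13 = 26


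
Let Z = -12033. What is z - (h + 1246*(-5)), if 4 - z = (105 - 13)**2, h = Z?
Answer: 9803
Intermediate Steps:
h = -12033
z = -8460 (z = 4 - (105 - 13)**2 = 4 - 1*92**2 = 4 - 1*8464 = 4 - 8464 = -8460)
z - (h + 1246*(-5)) = -8460 - (-12033 + 1246*(-5)) = -8460 - (-12033 - 6230) = -8460 - 1*(-18263) = -8460 + 18263 = 9803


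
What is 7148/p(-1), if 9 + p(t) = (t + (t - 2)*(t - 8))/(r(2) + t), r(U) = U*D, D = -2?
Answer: -35740/71 ≈ -503.38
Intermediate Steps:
r(U) = -2*U (r(U) = U*(-2) = -2*U)
p(t) = -9 + (t + (-8 + t)*(-2 + t))/(-4 + t) (p(t) = -9 + (t + (t - 2)*(t - 8))/(-2*2 + t) = -9 + (t + (-2 + t)*(-8 + t))/(-4 + t) = -9 + (t + (-8 + t)*(-2 + t))/(-4 + t))
7148/p(-1) = 7148/(((52 + (-1)² - 18*(-1))/(-4 - 1))) = 7148/(((52 + 1 + 18)/(-5))) = 7148/((-⅕*71)) = 7148/(-71/5) = 7148*(-5/71) = -35740/71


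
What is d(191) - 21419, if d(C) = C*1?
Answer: -21228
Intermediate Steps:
d(C) = C
d(191) - 21419 = 191 - 21419 = -21228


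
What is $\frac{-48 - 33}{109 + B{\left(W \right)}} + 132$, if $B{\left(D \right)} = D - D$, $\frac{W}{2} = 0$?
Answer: $\frac{14307}{109} \approx 131.26$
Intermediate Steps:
$W = 0$ ($W = 2 \cdot 0 = 0$)
$B{\left(D \right)} = 0$
$\frac{-48 - 33}{109 + B{\left(W \right)}} + 132 = \frac{-48 - 33}{109 + 0} + 132 = \frac{-48 - 33}{109} + 132 = \frac{1}{109} \left(-81\right) + 132 = - \frac{81}{109} + 132 = \frac{14307}{109}$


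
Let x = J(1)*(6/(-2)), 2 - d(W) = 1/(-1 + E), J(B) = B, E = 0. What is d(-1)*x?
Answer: -9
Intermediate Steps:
d(W) = 3 (d(W) = 2 - 1/(-1 + 0) = 2 - 1/(-1) = 2 - 1*(-1) = 2 + 1 = 3)
x = -3 (x = 1*(6/(-2)) = 1*(6*(-½)) = 1*(-3) = -3)
d(-1)*x = 3*(-3) = -9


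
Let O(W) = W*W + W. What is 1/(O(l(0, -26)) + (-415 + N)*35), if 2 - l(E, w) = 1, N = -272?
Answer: -1/24043 ≈ -4.1592e-5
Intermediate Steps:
l(E, w) = 1 (l(E, w) = 2 - 1*1 = 2 - 1 = 1)
O(W) = W + W² (O(W) = W² + W = W + W²)
1/(O(l(0, -26)) + (-415 + N)*35) = 1/(1*(1 + 1) + (-415 - 272)*35) = 1/(1*2 - 687*35) = 1/(2 - 24045) = 1/(-24043) = -1/24043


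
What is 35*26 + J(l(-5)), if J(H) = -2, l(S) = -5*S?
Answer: 908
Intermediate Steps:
35*26 + J(l(-5)) = 35*26 - 2 = 910 - 2 = 908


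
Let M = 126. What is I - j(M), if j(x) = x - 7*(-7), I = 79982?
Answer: 79807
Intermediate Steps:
j(x) = 49 + x (j(x) = x + 49 = 49 + x)
I - j(M) = 79982 - (49 + 126) = 79982 - 1*175 = 79982 - 175 = 79807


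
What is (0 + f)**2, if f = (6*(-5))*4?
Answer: 14400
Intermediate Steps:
f = -120 (f = -30*4 = -120)
(0 + f)**2 = (0 - 120)**2 = (-120)**2 = 14400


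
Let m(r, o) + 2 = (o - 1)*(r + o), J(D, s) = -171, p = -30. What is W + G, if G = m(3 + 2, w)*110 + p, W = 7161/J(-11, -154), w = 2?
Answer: 27253/57 ≈ 478.12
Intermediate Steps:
m(r, o) = -2 + (-1 + o)*(o + r) (m(r, o) = -2 + (o - 1)*(r + o) = -2 + (-1 + o)*(o + r))
W = -2387/57 (W = 7161/(-171) = 7161*(-1/171) = -2387/57 ≈ -41.877)
G = 520 (G = (-2 + 2² - 1*2 - (3 + 2) + 2*(3 + 2))*110 - 30 = (-2 + 4 - 2 - 1*5 + 2*5)*110 - 30 = (-2 + 4 - 2 - 5 + 10)*110 - 30 = 5*110 - 30 = 550 - 30 = 520)
W + G = -2387/57 + 520 = 27253/57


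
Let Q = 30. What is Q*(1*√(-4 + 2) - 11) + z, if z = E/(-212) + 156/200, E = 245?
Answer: -1750991/5300 + 30*I*√2 ≈ -330.38 + 42.426*I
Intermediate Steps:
z = -1991/5300 (z = 245/(-212) + 156/200 = 245*(-1/212) + 156*(1/200) = -245/212 + 39/50 = -1991/5300 ≈ -0.37566)
Q*(1*√(-4 + 2) - 11) + z = 30*(1*√(-4 + 2) - 11) - 1991/5300 = 30*(1*√(-2) - 11) - 1991/5300 = 30*(1*(I*√2) - 11) - 1991/5300 = 30*(I*√2 - 11) - 1991/5300 = 30*(-11 + I*√2) - 1991/5300 = (-330 + 30*I*√2) - 1991/5300 = -1750991/5300 + 30*I*√2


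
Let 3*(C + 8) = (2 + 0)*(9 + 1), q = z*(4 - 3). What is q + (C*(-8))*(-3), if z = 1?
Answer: -31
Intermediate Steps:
q = 1 (q = 1*(4 - 3) = 1*1 = 1)
C = -4/3 (C = -8 + ((2 + 0)*(9 + 1))/3 = -8 + (2*10)/3 = -8 + (1/3)*20 = -8 + 20/3 = -4/3 ≈ -1.3333)
q + (C*(-8))*(-3) = 1 - 4/3*(-8)*(-3) = 1 + (32/3)*(-3) = 1 - 32 = -31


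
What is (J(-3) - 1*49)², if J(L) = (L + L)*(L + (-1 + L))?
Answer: 49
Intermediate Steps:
J(L) = 2*L*(-1 + 2*L) (J(L) = (2*L)*(-1 + 2*L) = 2*L*(-1 + 2*L))
(J(-3) - 1*49)² = (2*(-3)*(-1 + 2*(-3)) - 1*49)² = (2*(-3)*(-1 - 6) - 49)² = (2*(-3)*(-7) - 49)² = (42 - 49)² = (-7)² = 49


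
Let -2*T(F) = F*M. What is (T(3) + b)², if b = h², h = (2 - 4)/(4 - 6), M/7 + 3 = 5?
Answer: 400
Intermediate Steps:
M = 14 (M = -21 + 7*5 = -21 + 35 = 14)
h = 1 (h = -2/(-2) = -2*(-½) = 1)
T(F) = -7*F (T(F) = -F*14/2 = -7*F)
b = 1 (b = 1² = 1)
(T(3) + b)² = (-7*3 + 1)² = (-21 + 1)² = (-20)² = 400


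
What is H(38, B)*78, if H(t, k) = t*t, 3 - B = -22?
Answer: 112632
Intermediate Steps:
B = 25 (B = 3 - 1*(-22) = 3 + 22 = 25)
H(t, k) = t²
H(38, B)*78 = 38²*78 = 1444*78 = 112632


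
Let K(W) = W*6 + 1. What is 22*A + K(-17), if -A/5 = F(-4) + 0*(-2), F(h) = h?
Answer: 339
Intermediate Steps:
K(W) = 1 + 6*W (K(W) = 6*W + 1 = 1 + 6*W)
A = 20 (A = -5*(-4 + 0*(-2)) = -5*(-4 + 0) = -5*(-4) = 20)
22*A + K(-17) = 22*20 + (1 + 6*(-17)) = 440 + (1 - 102) = 440 - 101 = 339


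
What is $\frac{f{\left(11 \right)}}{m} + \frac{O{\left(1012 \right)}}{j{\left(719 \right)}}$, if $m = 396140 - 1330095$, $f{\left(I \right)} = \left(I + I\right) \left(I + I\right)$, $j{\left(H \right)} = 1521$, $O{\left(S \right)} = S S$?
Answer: $\frac{86954879396}{129140505} \approx 673.33$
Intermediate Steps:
$O{\left(S \right)} = S^{2}$
$f{\left(I \right)} = 4 I^{2}$ ($f{\left(I \right)} = 2 I 2 I = 4 I^{2}$)
$m = -933955$ ($m = 396140 - 1330095 = -933955$)
$\frac{f{\left(11 \right)}}{m} + \frac{O{\left(1012 \right)}}{j{\left(719 \right)}} = \frac{4 \cdot 11^{2}}{-933955} + \frac{1012^{2}}{1521} = 4 \cdot 121 \left(- \frac{1}{933955}\right) + 1024144 \cdot \frac{1}{1521} = 484 \left(- \frac{1}{933955}\right) + \frac{1024144}{1521} = - \frac{44}{84905} + \frac{1024144}{1521} = \frac{86954879396}{129140505}$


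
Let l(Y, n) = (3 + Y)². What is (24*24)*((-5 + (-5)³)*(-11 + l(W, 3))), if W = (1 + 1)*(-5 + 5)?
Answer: 149760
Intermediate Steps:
W = 0 (W = 2*0 = 0)
(24*24)*((-5 + (-5)³)*(-11 + l(W, 3))) = (24*24)*((-5 + (-5)³)*(-11 + (3 + 0)²)) = 576*((-5 - 125)*(-11 + 3²)) = 576*(-130*(-11 + 9)) = 576*(-130*(-2)) = 576*260 = 149760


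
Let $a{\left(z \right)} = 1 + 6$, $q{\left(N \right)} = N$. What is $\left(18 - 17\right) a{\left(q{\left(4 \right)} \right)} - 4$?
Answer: $3$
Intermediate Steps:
$a{\left(z \right)} = 7$
$\left(18 - 17\right) a{\left(q{\left(4 \right)} \right)} - 4 = \left(18 - 17\right) 7 - 4 = 1 \cdot 7 - 4 = 7 - 4 = 3$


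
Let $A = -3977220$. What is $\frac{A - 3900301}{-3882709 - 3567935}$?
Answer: $\frac{7877521}{7450644} \approx 1.0573$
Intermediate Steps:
$\frac{A - 3900301}{-3882709 - 3567935} = \frac{-3977220 - 3900301}{-3882709 - 3567935} = - \frac{7877521}{-7450644} = \left(-7877521\right) \left(- \frac{1}{7450644}\right) = \frac{7877521}{7450644}$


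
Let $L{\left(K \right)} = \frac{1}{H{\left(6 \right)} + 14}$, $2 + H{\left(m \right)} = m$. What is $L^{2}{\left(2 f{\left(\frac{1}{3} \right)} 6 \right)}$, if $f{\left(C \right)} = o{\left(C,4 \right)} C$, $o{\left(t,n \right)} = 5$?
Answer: $\frac{1}{324} \approx 0.0030864$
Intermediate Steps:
$H{\left(m \right)} = -2 + m$
$f{\left(C \right)} = 5 C$
$L{\left(K \right)} = \frac{1}{18}$ ($L{\left(K \right)} = \frac{1}{\left(-2 + 6\right) + 14} = \frac{1}{4 + 14} = \frac{1}{18}$)
$L^{2}{\left(2 f{\left(\frac{1}{3} \right)} 6 \right)} = \left(\frac{1}{18}\right)^{2} = \frac{1}{324}$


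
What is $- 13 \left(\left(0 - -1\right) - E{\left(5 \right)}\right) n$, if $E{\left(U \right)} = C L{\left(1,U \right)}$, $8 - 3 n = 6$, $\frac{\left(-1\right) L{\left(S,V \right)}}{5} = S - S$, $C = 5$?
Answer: $- \frac{26}{3} \approx -8.6667$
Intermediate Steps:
$L{\left(S,V \right)} = 0$ ($L{\left(S,V \right)} = - 5 \left(S - S\right) = \left(-5\right) 0 = 0$)
$n = \frac{2}{3}$ ($n = \frac{8}{3} - 2 = \frac{2}{3} \approx 0.66667$)
$E{\left(U \right)} = 0$ ($E{\left(U \right)} = 5 \cdot 0 = 0$)
$- 13 \left(\left(0 - -1\right) - E{\left(5 \right)}\right) n = - 13 \left(\left(0 - -1\right) - 0\right) \frac{2}{3} = - 13 \left(\left(0 + 1\right) + 0\right) \frac{2}{3} = - 13 \left(1 + 0\right) \frac{2}{3} = \left(-13\right) 1 \cdot \frac{2}{3} = \left(-13\right) \frac{2}{3} = - \frac{26}{3}$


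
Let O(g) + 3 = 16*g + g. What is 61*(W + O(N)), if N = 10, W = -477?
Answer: -18910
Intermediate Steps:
O(g) = -3 + 17*g (O(g) = -3 + (16*g + g) = -3 + 17*g)
61*(W + O(N)) = 61*(-477 + (-3 + 17*10)) = 61*(-477 + (-3 + 170)) = 61*(-477 + 167) = 61*(-310) = -18910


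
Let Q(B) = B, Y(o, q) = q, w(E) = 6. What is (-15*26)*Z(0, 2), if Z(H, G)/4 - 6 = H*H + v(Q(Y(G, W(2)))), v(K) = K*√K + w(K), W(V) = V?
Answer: -18720 - 3120*√2 ≈ -23132.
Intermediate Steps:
v(K) = 6 + K^(3/2) (v(K) = K*√K + 6 = K^(3/2) + 6 = 6 + K^(3/2))
Z(H, G) = 48 + 4*H² + 8*√2 (Z(H, G) = 24 + 4*(H*H + (6 + 2^(3/2))) = 24 + 4*(H² + (6 + 2*√2)) = 24 + 4*(6 + H² + 2*√2) = 24 + (24 + 4*H² + 8*√2) = 48 + 4*H² + 8*√2)
(-15*26)*Z(0, 2) = (-15*26)*(48 + 4*0² + 8*√2) = -390*(48 + 4*0 + 8*√2) = -390*(48 + 0 + 8*√2) = -390*(48 + 8*√2) = -18720 - 3120*√2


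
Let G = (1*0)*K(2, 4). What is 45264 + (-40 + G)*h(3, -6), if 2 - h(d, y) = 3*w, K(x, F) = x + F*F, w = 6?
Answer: 45904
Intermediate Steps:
K(x, F) = x + F²
h(d, y) = -16 (h(d, y) = 2 - 3*6 = 2 - 1*18 = 2 - 18 = -16)
G = 0 (G = (1*0)*(2 + 4²) = 0*(2 + 16) = 0*18 = 0)
45264 + (-40 + G)*h(3, -6) = 45264 + (-40 + 0)*(-16) = 45264 - 40*(-16) = 45264 + 640 = 45904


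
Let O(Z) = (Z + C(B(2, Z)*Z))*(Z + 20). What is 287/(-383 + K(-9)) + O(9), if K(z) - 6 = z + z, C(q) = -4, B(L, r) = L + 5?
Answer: 56988/395 ≈ 144.27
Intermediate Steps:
B(L, r) = 5 + L
K(z) = 6 + 2*z (K(z) = 6 + (z + z) = 6 + 2*z)
O(Z) = (-4 + Z)*(20 + Z) (O(Z) = (Z - 4)*(Z + 20) = (-4 + Z)*(20 + Z))
287/(-383 + K(-9)) + O(9) = 287/(-383 + (6 + 2*(-9))) + (-80 + 9² + 16*9) = 287/(-383 + (6 - 18)) + (-80 + 81 + 144) = 287/(-383 - 12) + 145 = 287/(-395) + 145 = 287*(-1/395) + 145 = -287/395 + 145 = 56988/395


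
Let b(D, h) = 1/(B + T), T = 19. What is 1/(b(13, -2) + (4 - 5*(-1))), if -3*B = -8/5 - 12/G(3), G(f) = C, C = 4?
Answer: 308/2787 ≈ 0.11051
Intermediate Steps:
G(f) = 4
B = 23/15 (B = -(-8/5 - 12/4)/3 = -(-8*1/5 - 12*1/4)/3 = -(-8/5 - 3)/3 = -1/3*(-23/5) = 23/15 ≈ 1.5333)
b(D, h) = 15/308 (b(D, h) = 1/(23/15 + 19) = 1/(308/15) = 15/308)
1/(b(13, -2) + (4 - 5*(-1))) = 1/(15/308 + (4 - 5*(-1))) = 1/(15/308 + (4 + 5)) = 1/(15/308 + 9) = 1/(2787/308) = 308/2787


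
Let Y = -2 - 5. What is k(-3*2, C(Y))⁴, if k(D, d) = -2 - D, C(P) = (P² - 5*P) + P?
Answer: 256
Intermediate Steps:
Y = -7
C(P) = P² - 4*P
k(-3*2, C(Y))⁴ = (-2 - (-3)*2)⁴ = (-2 - 1*(-6))⁴ = (-2 + 6)⁴ = 4⁴ = 256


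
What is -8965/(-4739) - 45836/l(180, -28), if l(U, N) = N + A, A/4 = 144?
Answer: -53075996/649243 ≈ -81.751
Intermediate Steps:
A = 576 (A = 4*144 = 576)
l(U, N) = 576 + N (l(U, N) = N + 576 = 576 + N)
-8965/(-4739) - 45836/l(180, -28) = -8965/(-4739) - 45836/(576 - 28) = -8965*(-1/4739) - 45836/548 = 8965/4739 - 45836*1/548 = 8965/4739 - 11459/137 = -53075996/649243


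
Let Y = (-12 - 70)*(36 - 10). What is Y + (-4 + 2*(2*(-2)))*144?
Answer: -3860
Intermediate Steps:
Y = -2132 (Y = -82*26 = -2132)
Y + (-4 + 2*(2*(-2)))*144 = -2132 + (-4 + 2*(2*(-2)))*144 = -2132 + (-4 + 2*(-4))*144 = -2132 + (-4 - 8)*144 = -2132 - 12*144 = -2132 - 1728 = -3860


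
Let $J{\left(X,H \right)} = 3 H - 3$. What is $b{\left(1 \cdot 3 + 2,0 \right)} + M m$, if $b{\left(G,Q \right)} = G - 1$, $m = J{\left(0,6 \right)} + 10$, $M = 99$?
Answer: $2479$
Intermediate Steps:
$J{\left(X,H \right)} = -3 + 3 H$
$m = 25$ ($m = \left(-3 + 3 \cdot 6\right) + 10 = \left(-3 + 18\right) + 10 = 15 + 10 = 25$)
$b{\left(G,Q \right)} = -1 + G$
$b{\left(1 \cdot 3 + 2,0 \right)} + M m = \left(-1 + \left(1 \cdot 3 + 2\right)\right) + 99 \cdot 25 = \left(-1 + \left(3 + 2\right)\right) + 2475 = \left(-1 + 5\right) + 2475 = 4 + 2475 = 2479$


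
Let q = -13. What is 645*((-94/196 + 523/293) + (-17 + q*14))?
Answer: -3661408935/28714 ≈ -1.2751e+5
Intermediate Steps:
645*((-94/196 + 523/293) + (-17 + q*14)) = 645*((-94/196 + 523/293) + (-17 - 13*14)) = 645*((-94*1/196 + 523*(1/293)) + (-17 - 182)) = 645*((-47/98 + 523/293) - 199) = 645*(37483/28714 - 199) = 645*(-5676603/28714) = -3661408935/28714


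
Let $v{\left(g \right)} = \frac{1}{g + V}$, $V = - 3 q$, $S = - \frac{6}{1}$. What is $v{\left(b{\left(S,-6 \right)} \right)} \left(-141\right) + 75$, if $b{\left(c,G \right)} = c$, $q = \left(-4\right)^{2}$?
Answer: $\frac{1397}{18} \approx 77.611$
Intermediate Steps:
$S = -6$ ($S = \left(-6\right) 1 = -6$)
$q = 16$
$V = -48$ ($V = \left(-3\right) 16 = -48$)
$v{\left(g \right)} = \frac{1}{-48 + g}$ ($v{\left(g \right)} = \frac{1}{g - 48} = \frac{1}{-48 + g}$)
$v{\left(b{\left(S,-6 \right)} \right)} \left(-141\right) + 75 = \frac{1}{-48 - 6} \left(-141\right) + 75 = \frac{1}{-54} \left(-141\right) + 75 = \left(- \frac{1}{54}\right) \left(-141\right) + 75 = \frac{47}{18} + 75 = \frac{1397}{18}$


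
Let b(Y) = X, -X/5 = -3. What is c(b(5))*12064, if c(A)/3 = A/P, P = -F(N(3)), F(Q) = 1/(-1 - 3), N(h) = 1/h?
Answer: 2171520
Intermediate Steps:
N(h) = 1/h
X = 15 (X = -5*(-3) = 15)
b(Y) = 15
F(Q) = -¼ (F(Q) = 1/(-4) = -¼)
P = ¼ (P = -1*(-¼) = ¼ ≈ 0.25000)
c(A) = 12*A (c(A) = 3*(A/(¼)) = 3*(A*4) = 3*(4*A) = 12*A)
c(b(5))*12064 = (12*15)*12064 = 180*12064 = 2171520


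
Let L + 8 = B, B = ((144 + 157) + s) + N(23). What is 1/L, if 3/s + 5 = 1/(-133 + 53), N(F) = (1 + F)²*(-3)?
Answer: -401/575675 ≈ -0.00069657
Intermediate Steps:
N(F) = -3*(1 + F)²
s = -240/401 (s = 3/(-5 + 1/(-133 + 53)) = 3/(-5 + 1/(-80)) = 3/(-5 - 1/80) = 3/(-401/80) = 3*(-80/401) = -240/401 ≈ -0.59850)
B = -572467/401 (B = ((144 + 157) - 240/401) - 3*(1 + 23)² = (301 - 240/401) - 3*24² = 120461/401 - 3*576 = 120461/401 - 1728 = -572467/401 ≈ -1427.6)
L = -575675/401 (L = -8 - 572467/401 = -575675/401 ≈ -1435.6)
1/L = 1/(-575675/401) = -401/575675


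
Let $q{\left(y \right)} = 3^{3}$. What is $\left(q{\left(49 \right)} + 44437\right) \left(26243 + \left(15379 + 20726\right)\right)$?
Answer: $2772241472$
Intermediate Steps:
$q{\left(y \right)} = 27$
$\left(q{\left(49 \right)} + 44437\right) \left(26243 + \left(15379 + 20726\right)\right) = \left(27 + 44437\right) \left(26243 + \left(15379 + 20726\right)\right) = 44464 \left(26243 + 36105\right) = 44464 \cdot 62348 = 2772241472$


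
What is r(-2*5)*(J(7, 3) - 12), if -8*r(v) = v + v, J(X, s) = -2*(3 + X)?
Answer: -80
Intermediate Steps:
J(X, s) = -6 - 2*X
r(v) = -v/4 (r(v) = -(v + v)/8 = -v/4)
r(-2*5)*(J(7, 3) - 12) = (-(-1)*5/2)*((-6 - 2*7) - 12) = (-1/4*(-10))*((-6 - 14) - 12) = 5*(-20 - 12)/2 = (5/2)*(-32) = -80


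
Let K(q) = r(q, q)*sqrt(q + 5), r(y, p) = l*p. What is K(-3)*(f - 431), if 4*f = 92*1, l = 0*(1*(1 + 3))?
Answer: 0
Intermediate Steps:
l = 0 (l = 0*(1*4) = 0*4 = 0)
f = 23 (f = (92*1)/4 = (1/4)*92 = 23)
r(y, p) = 0 (r(y, p) = 0*p = 0)
K(q) = 0 (K(q) = 0*sqrt(q + 5) = 0*sqrt(5 + q) = 0)
K(-3)*(f - 431) = 0*(23 - 431) = 0*(-408) = 0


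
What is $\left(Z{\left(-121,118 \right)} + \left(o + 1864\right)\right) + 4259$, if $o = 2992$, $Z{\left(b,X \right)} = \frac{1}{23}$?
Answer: $\frac{209646}{23} \approx 9115.0$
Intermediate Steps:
$Z{\left(b,X \right)} = \frac{1}{23}$
$\left(Z{\left(-121,118 \right)} + \left(o + 1864\right)\right) + 4259 = \left(\frac{1}{23} + \left(2992 + 1864\right)\right) + 4259 = \left(\frac{1}{23} + 4856\right) + 4259 = \frac{111689}{23} + 4259 = \frac{209646}{23}$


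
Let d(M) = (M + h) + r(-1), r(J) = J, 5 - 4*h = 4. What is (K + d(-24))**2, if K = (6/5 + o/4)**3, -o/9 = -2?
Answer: 25741956249/1000000 ≈ 25742.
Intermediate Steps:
h = 1/4 (h = 5/4 - 1/4*4 = 5/4 - 1 = 1/4 ≈ 0.25000)
o = 18 (o = -9*(-2) = 18)
d(M) = -3/4 + M (d(M) = (M + 1/4) - 1 = (1/4 + M) - 1 = -3/4 + M)
K = 185193/1000 (K = (6/5 + 18/4)**3 = (6*(1/5) + 18*(1/4))**3 = (6/5 + 9/2)**3 = (57/10)**3 = 185193/1000 ≈ 185.19)
(K + d(-24))**2 = (185193/1000 + (-3/4 - 24))**2 = (185193/1000 - 99/4)**2 = (160443/1000)**2 = 25741956249/1000000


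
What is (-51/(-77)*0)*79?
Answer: 0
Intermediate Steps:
(-51/(-77)*0)*79 = (-51*(-1/77)*0)*79 = ((51/77)*0)*79 = 0*79 = 0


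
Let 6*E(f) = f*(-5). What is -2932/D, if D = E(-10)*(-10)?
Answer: 4398/125 ≈ 35.184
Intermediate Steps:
E(f) = -5*f/6 (E(f) = (f*(-5))/6 = (-5*f)/6 = -5*f/6)
D = -250/3 (D = -5/6*(-10)*(-10) = (25/3)*(-10) = -250/3 ≈ -83.333)
-2932/D = -2932/(-250/3) = -2932*(-3/250) = 4398/125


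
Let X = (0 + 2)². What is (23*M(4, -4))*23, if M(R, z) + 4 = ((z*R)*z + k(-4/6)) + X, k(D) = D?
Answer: 100510/3 ≈ 33503.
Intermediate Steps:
X = 4 (X = 2² = 4)
M(R, z) = -⅔ + R*z² (M(R, z) = -4 + (((z*R)*z - 4/6) + 4) = -4 + (((R*z)*z - 4*⅙) + 4) = -4 + ((R*z² - ⅔) + 4) = -4 + ((-⅔ + R*z²) + 4) = -4 + (10/3 + R*z²) = -⅔ + R*z²)
(23*M(4, -4))*23 = (23*(-⅔ + 4*(-4)²))*23 = (23*(-⅔ + 4*16))*23 = (23*(-⅔ + 64))*23 = (23*(190/3))*23 = (4370/3)*23 = 100510/3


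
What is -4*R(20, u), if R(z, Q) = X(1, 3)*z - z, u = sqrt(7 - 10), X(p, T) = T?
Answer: -160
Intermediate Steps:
u = I*sqrt(3) (u = sqrt(-3) = I*sqrt(3) ≈ 1.732*I)
R(z, Q) = 2*z (R(z, Q) = 3*z - z = 2*z)
-4*R(20, u) = -8*20 = -4*40 = -160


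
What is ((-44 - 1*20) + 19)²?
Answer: 2025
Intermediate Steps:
((-44 - 1*20) + 19)² = ((-44 - 20) + 19)² = (-64 + 19)² = (-45)² = 2025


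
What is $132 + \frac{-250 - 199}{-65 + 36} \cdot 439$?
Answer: $\frac{200939}{29} \approx 6928.9$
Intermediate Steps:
$132 + \frac{-250 - 199}{-65 + 36} \cdot 439 = 132 + - \frac{449}{-29} \cdot 439 = 132 + \left(-449\right) \left(- \frac{1}{29}\right) 439 = 132 + \frac{449}{29} \cdot 439 = 132 + \frac{197111}{29} = \frac{200939}{29}$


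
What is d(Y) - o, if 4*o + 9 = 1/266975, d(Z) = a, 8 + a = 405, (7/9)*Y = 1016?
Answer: 213179537/533950 ≈ 399.25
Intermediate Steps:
Y = 9144/7 (Y = (9/7)*1016 = 9144/7 ≈ 1306.3)
a = 397 (a = -8 + 405 = 397)
d(Z) = 397
o = -1201387/533950 (o = -9/4 + (¼)/266975 = -9/4 + (¼)*(1/266975) = -9/4 + 1/1067900 = -1201387/533950 ≈ -2.2500)
d(Y) - o = 397 - 1*(-1201387/533950) = 397 + 1201387/533950 = 213179537/533950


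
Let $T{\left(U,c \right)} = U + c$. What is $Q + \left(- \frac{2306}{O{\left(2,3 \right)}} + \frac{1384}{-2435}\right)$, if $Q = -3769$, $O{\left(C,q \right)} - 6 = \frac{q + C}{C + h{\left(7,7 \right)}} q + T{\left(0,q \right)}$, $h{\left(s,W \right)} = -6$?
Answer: $- \frac{215217319}{51135} \approx -4208.8$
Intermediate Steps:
$O{\left(C,q \right)} = 6 + q + \frac{q \left(C + q\right)}{-6 + C}$ ($O{\left(C,q \right)} = 6 + \left(\frac{q + C}{C - 6} q + \left(0 + q\right)\right) = 6 + \left(\frac{C + q}{-6 + C} q + q\right) = 6 + \left(\frac{q \left(C + q\right)}{-6 + C} + q\right) = 6 + \left(q + \frac{q \left(C + q\right)}{-6 + C}\right) = 6 + q + \frac{q \left(C + q\right)}{-6 + C}$)
$Q + \left(- \frac{2306}{O{\left(2,3 \right)}} + \frac{1384}{-2435}\right) = -3769 + \left(- \frac{2306}{\frac{1}{-6 + 2} \left(-36 + 3^{2} - 18 + 6 \cdot 2 + 2 \cdot 2 \cdot 3\right)} + \frac{1384}{-2435}\right) = -3769 + \left(- \frac{2306}{\frac{1}{-4} \left(-36 + 9 - 18 + 12 + 12\right)} + 1384 \left(- \frac{1}{2435}\right)\right) = -3769 - \left(\frac{1384}{2435} + \frac{2306}{\left(- \frac{1}{4}\right) \left(-21\right)}\right) = -3769 - \left(\frac{1384}{2435} + \frac{2306}{\frac{21}{4}}\right) = -3769 - \frac{22489504}{51135} = - \frac{215217319}{51135}$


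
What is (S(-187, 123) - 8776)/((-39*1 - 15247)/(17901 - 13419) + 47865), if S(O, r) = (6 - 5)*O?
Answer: -20086083/107257822 ≈ -0.18727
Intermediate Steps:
S(O, r) = O (S(O, r) = 1*O = O)
(S(-187, 123) - 8776)/((-39*1 - 15247)/(17901 - 13419) + 47865) = (-187 - 8776)/((-39*1 - 15247)/(17901 - 13419) + 47865) = -8963/((-39 - 15247)/4482 + 47865) = -8963/(-15286*1/4482 + 47865) = -8963/(-7643/2241 + 47865) = -8963/107257822/2241 = -8963*2241/107257822 = -20086083/107257822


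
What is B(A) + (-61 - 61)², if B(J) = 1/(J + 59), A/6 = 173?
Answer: 16327749/1097 ≈ 14884.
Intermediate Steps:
A = 1038 (A = 6*173 = 1038)
B(J) = 1/(59 + J)
B(A) + (-61 - 61)² = 1/(59 + 1038) + (-61 - 61)² = 1/1097 + (-122)² = 1/1097 + 14884 = 16327749/1097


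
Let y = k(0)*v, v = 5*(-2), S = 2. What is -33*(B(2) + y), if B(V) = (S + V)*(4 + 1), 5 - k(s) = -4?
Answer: 2310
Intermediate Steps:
k(s) = 9 (k(s) = 5 - 1*(-4) = 5 + 4 = 9)
B(V) = 10 + 5*V (B(V) = (2 + V)*(4 + 1) = (2 + V)*5 = 10 + 5*V)
v = -10
y = -90 (y = 9*(-10) = -90)
-33*(B(2) + y) = -33*((10 + 5*2) - 90) = -33*((10 + 10) - 90) = -33*(20 - 90) = -33*(-70) = 2310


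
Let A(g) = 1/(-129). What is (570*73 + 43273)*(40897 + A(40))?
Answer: 447818261696/129 ≈ 3.4715e+9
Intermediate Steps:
A(g) = -1/129
(570*73 + 43273)*(40897 + A(40)) = (570*73 + 43273)*(40897 - 1/129) = (41610 + 43273)*(5275712/129) = 84883*(5275712/129) = 447818261696/129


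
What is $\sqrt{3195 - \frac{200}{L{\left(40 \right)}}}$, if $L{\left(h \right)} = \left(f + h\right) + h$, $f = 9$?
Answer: $\frac{\sqrt{25289795}}{89} \approx 56.504$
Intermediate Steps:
$L{\left(h \right)} = 9 + 2 h$ ($L{\left(h \right)} = \left(9 + h\right) + h = 9 + 2 h$)
$\sqrt{3195 - \frac{200}{L{\left(40 \right)}}} = \sqrt{3195 - \frac{200}{9 + 2 \cdot 40}} = \sqrt{3195 - \frac{200}{9 + 80}} = \sqrt{3195 - \frac{200}{89}} = \sqrt{\frac{284155}{89}} = \frac{\sqrt{25289795}}{89}$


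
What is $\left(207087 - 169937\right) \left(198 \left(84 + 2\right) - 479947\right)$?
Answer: $-17197440850$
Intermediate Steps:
$\left(207087 - 169937\right) \left(198 \left(84 + 2\right) - 479947\right) = 37150 \left(198 \cdot 86 - 479947\right) = 37150 \left(17028 - 479947\right) = 37150 \left(-462919\right) = -17197440850$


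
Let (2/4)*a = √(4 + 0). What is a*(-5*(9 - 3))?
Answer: -120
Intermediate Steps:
a = 4 (a = 2*√(4 + 0) = 2*√4 = 2*2 = 4)
a*(-5*(9 - 3)) = 4*(-5*(9 - 3)) = 4*(-5*6) = 4*(-30) = -120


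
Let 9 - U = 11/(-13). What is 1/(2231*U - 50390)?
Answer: -13/369502 ≈ -3.5182e-5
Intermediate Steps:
U = 128/13 (U = 9 - 11/(-13) = 9 - 11*(-1)/13 = 9 - 1*(-11/13) = 9 + 11/13 = 128/13 ≈ 9.8462)
1/(2231*U - 50390) = 1/(2231*(128/13) - 50390) = 1/(285568/13 - 50390) = 1/(-369502/13) = -13/369502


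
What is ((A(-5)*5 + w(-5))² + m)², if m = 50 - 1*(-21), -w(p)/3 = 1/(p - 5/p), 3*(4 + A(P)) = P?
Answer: 14348446225/20736 ≈ 6.9196e+5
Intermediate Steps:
A(P) = -4 + P/3
w(p) = -3/(p - 5/p)
m = 71 (m = 50 + 21 = 71)
((A(-5)*5 + w(-5))² + m)² = (((-4 + (⅓)*(-5))*5 - 3*(-5)/(-5 + (-5)²))² + 71)² = (((-4 - 5/3)*5 - 3*(-5)/(-5 + 25))² + 71)² = ((-17/3*5 - 3*(-5)/20)² + 71)² = ((-85/3 - 3*(-5)*1/20)² + 71)² = ((-85/3 + ¾)² + 71)² = ((-331/12)² + 71)² = (109561/144 + 71)² = (119785/144)² = 14348446225/20736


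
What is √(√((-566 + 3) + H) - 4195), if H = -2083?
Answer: √(-4195 + 21*I*√6) ≈ 0.3971 + 64.77*I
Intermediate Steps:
√(√((-566 + 3) + H) - 4195) = √(√((-566 + 3) - 2083) - 4195) = √(√(-563 - 2083) - 4195) = √(√(-2646) - 4195) = √(21*I*√6 - 4195) = √(-4195 + 21*I*√6)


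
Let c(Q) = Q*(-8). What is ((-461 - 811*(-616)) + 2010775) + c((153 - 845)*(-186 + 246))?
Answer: 2842050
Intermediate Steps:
c(Q) = -8*Q
((-461 - 811*(-616)) + 2010775) + c((153 - 845)*(-186 + 246)) = ((-461 - 811*(-616)) + 2010775) - 8*(153 - 845)*(-186 + 246) = ((-461 + 499576) + 2010775) - (-5536)*60 = (499115 + 2010775) - 8*(-41520) = 2509890 + 332160 = 2842050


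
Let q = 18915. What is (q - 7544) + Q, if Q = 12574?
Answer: 23945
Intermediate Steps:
(q - 7544) + Q = (18915 - 7544) + 12574 = 11371 + 12574 = 23945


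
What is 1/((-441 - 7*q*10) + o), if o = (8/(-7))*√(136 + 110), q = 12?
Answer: -20923/26797115 + 56*√246/80391345 ≈ -0.00076987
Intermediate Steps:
o = -8*√246/7 (o = (8*(-⅐))*√246 = -8*√246/7 ≈ -17.925)
1/((-441 - 7*q*10) + o) = 1/((-441 - 7*12*10) - 8*√246/7) = 1/((-441 - 84*10) - 8*√246/7) = 1/((-441 - 840) - 8*√246/7) = 1/(-1281 - 8*√246/7)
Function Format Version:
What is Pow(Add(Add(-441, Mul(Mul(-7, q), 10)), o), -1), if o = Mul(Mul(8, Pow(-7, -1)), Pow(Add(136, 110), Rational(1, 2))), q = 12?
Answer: Add(Rational(-20923, 26797115), Mul(Rational(56, 80391345), Pow(246, Rational(1, 2)))) ≈ -0.00076987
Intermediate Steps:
o = Mul(Rational(-8, 7), Pow(246, Rational(1, 2))) (o = Mul(Mul(8, Rational(-1, 7)), Pow(246, Rational(1, 2))) = Mul(Rational(-8, 7), Pow(246, Rational(1, 2))) ≈ -17.925)
Pow(Add(Add(-441, Mul(Mul(-7, q), 10)), o), -1) = Pow(Add(Add(-441, Mul(Mul(-7, 12), 10)), Mul(Rational(-8, 7), Pow(246, Rational(1, 2)))), -1) = Pow(Add(Add(-441, Mul(-84, 10)), Mul(Rational(-8, 7), Pow(246, Rational(1, 2)))), -1) = Pow(Add(Add(-441, -840), Mul(Rational(-8, 7), Pow(246, Rational(1, 2)))), -1) = Pow(Add(-1281, Mul(Rational(-8, 7), Pow(246, Rational(1, 2)))), -1)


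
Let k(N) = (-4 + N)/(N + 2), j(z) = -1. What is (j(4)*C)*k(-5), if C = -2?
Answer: 6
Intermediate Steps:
k(N) = (-4 + N)/(2 + N)
(j(4)*C)*k(-5) = (-1*(-2))*((-4 - 5)/(2 - 5)) = 2*(-9/(-3)) = 2*(-⅓*(-9)) = 2*3 = 6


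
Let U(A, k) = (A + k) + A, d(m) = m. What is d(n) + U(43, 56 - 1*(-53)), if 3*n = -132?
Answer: 151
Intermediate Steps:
n = -44 (n = (⅓)*(-132) = -44)
U(A, k) = k + 2*A
d(n) + U(43, 56 - 1*(-53)) = -44 + ((56 - 1*(-53)) + 2*43) = -44 + ((56 + 53) + 86) = -44 + (109 + 86) = -44 + 195 = 151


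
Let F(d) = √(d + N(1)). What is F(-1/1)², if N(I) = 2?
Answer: 1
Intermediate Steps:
F(d) = √(2 + d) (F(d) = √(d + 2) = √(2 + d))
F(-1/1)² = (√(2 - 1/1))² = (√(2 - 1*1))² = (√(2 - 1))² = (√1)² = 1² = 1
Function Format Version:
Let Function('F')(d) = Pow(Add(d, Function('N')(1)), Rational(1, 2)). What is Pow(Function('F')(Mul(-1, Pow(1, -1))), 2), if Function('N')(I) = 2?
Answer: 1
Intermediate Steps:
Function('F')(d) = Pow(Add(2, d), Rational(1, 2)) (Function('F')(d) = Pow(Add(d, 2), Rational(1, 2)) = Pow(Add(2, d), Rational(1, 2)))
Pow(Function('F')(Mul(-1, Pow(1, -1))), 2) = Pow(Pow(Add(2, Mul(-1, Pow(1, -1))), Rational(1, 2)), 2) = Pow(Pow(Add(2, Mul(-1, 1)), Rational(1, 2)), 2) = Pow(Pow(Add(2, -1), Rational(1, 2)), 2) = Pow(Pow(1, Rational(1, 2)), 2) = Pow(1, 2) = 1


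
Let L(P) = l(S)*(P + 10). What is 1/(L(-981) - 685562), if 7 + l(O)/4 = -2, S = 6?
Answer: -1/650606 ≈ -1.5370e-6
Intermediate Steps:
l(O) = -36 (l(O) = -28 + 4*(-2) = -28 - 8 = -36)
L(P) = -360 - 36*P (L(P) = -36*(P + 10) = -36*(10 + P) = -360 - 36*P)
1/(L(-981) - 685562) = 1/((-360 - 36*(-981)) - 685562) = 1/((-360 + 35316) - 685562) = 1/(34956 - 685562) = 1/(-650606) = -1/650606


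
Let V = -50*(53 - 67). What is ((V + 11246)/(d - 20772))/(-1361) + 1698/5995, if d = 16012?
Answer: 221437431/776755364 ≈ 0.28508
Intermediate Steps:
V = 700 (V = -50*(-14) = 700)
((V + 11246)/(d - 20772))/(-1361) + 1698/5995 = ((700 + 11246)/(16012 - 20772))/(-1361) + 1698/5995 = (11946/(-4760))*(-1/1361) + 1698*(1/5995) = (11946*(-1/4760))*(-1/1361) + 1698/5995 = -5973/2380*(-1/1361) + 1698/5995 = 5973/3239180 + 1698/5995 = 221437431/776755364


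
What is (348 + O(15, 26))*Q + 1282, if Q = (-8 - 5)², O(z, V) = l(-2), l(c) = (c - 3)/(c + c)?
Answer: 241221/4 ≈ 60305.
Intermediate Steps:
l(c) = (-3 + c)/(2*c) (l(c) = (-3 + c)/((2*c)) = (-3 + c)*(1/(2*c)) = (-3 + c)/(2*c))
O(z, V) = 5/4 (O(z, V) = (½)*(-3 - 2)/(-2) = (½)*(-½)*(-5) = 5/4)
Q = 169 (Q = (-13)² = 169)
(348 + O(15, 26))*Q + 1282 = (348 + 5/4)*169 + 1282 = (1397/4)*169 + 1282 = 236093/4 + 1282 = 241221/4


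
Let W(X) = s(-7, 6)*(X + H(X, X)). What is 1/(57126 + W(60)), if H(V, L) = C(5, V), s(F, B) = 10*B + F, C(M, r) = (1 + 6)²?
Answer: 1/62903 ≈ 1.5898e-5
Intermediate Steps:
C(M, r) = 49 (C(M, r) = 7² = 49)
s(F, B) = F + 10*B
H(V, L) = 49
W(X) = 2597 + 53*X (W(X) = (-7 + 10*6)*(X + 49) = (-7 + 60)*(49 + X) = 53*(49 + X) = 2597 + 53*X)
1/(57126 + W(60)) = 1/(57126 + (2597 + 53*60)) = 1/(57126 + (2597 + 3180)) = 1/(57126 + 5777) = 1/62903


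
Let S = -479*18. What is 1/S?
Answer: -1/8622 ≈ -0.00011598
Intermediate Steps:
S = -8622
1/S = 1/(-8622) = -1/8622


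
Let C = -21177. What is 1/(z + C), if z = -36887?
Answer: -1/58064 ≈ -1.7222e-5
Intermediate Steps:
1/(z + C) = 1/(-36887 - 21177) = 1/(-58064) = -1/58064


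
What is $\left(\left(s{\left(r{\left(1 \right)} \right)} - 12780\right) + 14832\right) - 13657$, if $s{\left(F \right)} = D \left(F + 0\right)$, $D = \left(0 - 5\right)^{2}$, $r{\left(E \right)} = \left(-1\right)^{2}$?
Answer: $-11580$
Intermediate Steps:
$r{\left(E \right)} = 1$
$D = 25$ ($D = \left(-5\right)^{2} = 25$)
$s{\left(F \right)} = 25 F$ ($s{\left(F \right)} = 25 \left(F + 0\right) = 25 F$)
$\left(\left(s{\left(r{\left(1 \right)} \right)} - 12780\right) + 14832\right) - 13657 = \left(\left(25 \cdot 1 - 12780\right) + 14832\right) - 13657 = \left(\left(25 - 12780\right) + 14832\right) - 13657 = \left(-12755 + 14832\right) - 13657 = 2077 - 13657 = -11580$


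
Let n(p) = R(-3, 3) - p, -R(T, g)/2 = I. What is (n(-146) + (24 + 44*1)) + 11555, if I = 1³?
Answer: 11767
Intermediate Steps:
I = 1
R(T, g) = -2 (R(T, g) = -2*1 = -2)
n(p) = -2 - p
(n(-146) + (24 + 44*1)) + 11555 = ((-2 - 1*(-146)) + (24 + 44*1)) + 11555 = ((-2 + 146) + (24 + 44)) + 11555 = (144 + 68) + 11555 = 212 + 11555 = 11767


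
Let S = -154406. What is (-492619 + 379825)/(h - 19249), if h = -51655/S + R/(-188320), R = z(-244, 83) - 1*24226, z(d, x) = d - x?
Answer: 1639897185474240/279851929210981 ≈ 5.8599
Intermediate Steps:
R = -24553 (R = (-244 - 1*83) - 1*24226 = (-244 - 83) - 24226 = -327 - 24226 = -24553)
h = 6759400059/14538868960 (h = -51655/(-154406) - 24553/(-188320) = -51655*(-1/154406) - 24553*(-1/188320) = 51655/154406 + 24553/188320 = 6759400059/14538868960 ≈ 0.46492)
(-492619 + 379825)/(h - 19249) = (-492619 + 379825)/(6759400059/14538868960 - 19249) = -112794/(-279851929210981/14538868960) = -112794*(-14538868960/279851929210981) = 1639897185474240/279851929210981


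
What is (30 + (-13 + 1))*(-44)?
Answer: -792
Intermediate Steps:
(30 + (-13 + 1))*(-44) = (30 - 12)*(-44) = 18*(-44) = -792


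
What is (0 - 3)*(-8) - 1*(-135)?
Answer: 159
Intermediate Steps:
(0 - 3)*(-8) - 1*(-135) = -3*(-8) + 135 = 24 + 135 = 159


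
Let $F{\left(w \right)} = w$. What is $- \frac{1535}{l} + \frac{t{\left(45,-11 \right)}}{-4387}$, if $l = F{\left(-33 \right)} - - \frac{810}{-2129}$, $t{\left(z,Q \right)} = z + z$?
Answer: $\frac{14330385775}{311770929} \approx 45.964$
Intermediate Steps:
$t{\left(z,Q \right)} = 2 z$
$l = - \frac{71067}{2129}$ ($l = -33 - - \frac{810}{-2129} = -33 - \left(-810\right) \left(- \frac{1}{2129}\right) = -33 - \frac{810}{2129} = - \frac{71067}{2129} \approx -33.38$)
$- \frac{1535}{l} + \frac{t{\left(45,-11 \right)}}{-4387} = - \frac{1535}{- \frac{71067}{2129}} + \frac{2 \cdot 45}{-4387} = \left(-1535\right) \left(- \frac{2129}{71067}\right) + 90 \left(- \frac{1}{4387}\right) = \frac{3268015}{71067} - \frac{90}{4387} = \frac{14330385775}{311770929}$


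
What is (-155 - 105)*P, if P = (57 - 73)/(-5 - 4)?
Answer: -4160/9 ≈ -462.22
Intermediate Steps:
P = 16/9 (P = -16/(-9) = -16*(-⅑) = 16/9 ≈ 1.7778)
(-155 - 105)*P = (-155 - 105)*(16/9) = -260*16/9 = -4160/9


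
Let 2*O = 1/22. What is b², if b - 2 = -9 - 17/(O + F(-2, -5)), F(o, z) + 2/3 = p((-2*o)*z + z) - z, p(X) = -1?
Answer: 28569025/196249 ≈ 145.58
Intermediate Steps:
O = 1/44 (O = (½)/22 = (½)*(1/22) = 1/44 ≈ 0.022727)
F(o, z) = -5/3 - z (F(o, z) = -⅔ + (-1 - z) = -5/3 - z)
b = -5345/443 (b = 2 + (-9 - 17/(1/44 + (-5/3 - 1*(-5)))) = 2 + (-9 - 17/(1/44 + (-5/3 + 5))) = 2 + (-9 - 17/(1/44 + 10/3)) = 2 + (-9 - 17/443/132) = 2 + (-9 - 17*132/443) = 2 + (-9 - 2244/443) = 2 - 6231/443 = -5345/443 ≈ -12.065)
b² = (-5345/443)² = 28569025/196249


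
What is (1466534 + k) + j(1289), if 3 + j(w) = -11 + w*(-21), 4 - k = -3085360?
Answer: 4524815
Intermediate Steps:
k = 3085364 (k = 4 - 1*(-3085360) = 4 + 3085360 = 3085364)
j(w) = -14 - 21*w (j(w) = -3 + (-11 + w*(-21)) = -3 + (-11 - 21*w) = -14 - 21*w)
(1466534 + k) + j(1289) = (1466534 + 3085364) + (-14 - 21*1289) = 4551898 + (-14 - 27069) = 4551898 - 27083 = 4524815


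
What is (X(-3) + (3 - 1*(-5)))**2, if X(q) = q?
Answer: 25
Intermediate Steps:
(X(-3) + (3 - 1*(-5)))**2 = (-3 + (3 - 1*(-5)))**2 = (-3 + (3 + 5))**2 = (-3 + 8)**2 = 5**2 = 25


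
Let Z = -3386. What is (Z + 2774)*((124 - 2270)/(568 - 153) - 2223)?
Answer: 565910892/415 ≈ 1.3636e+6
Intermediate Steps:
(Z + 2774)*((124 - 2270)/(568 - 153) - 2223) = (-3386 + 2774)*((124 - 2270)/(568 - 153) - 2223) = -612*(-2146/415 - 2223) = -612*(-924691/415) = 565910892/415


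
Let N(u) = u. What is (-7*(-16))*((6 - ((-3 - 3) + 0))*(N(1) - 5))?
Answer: -5376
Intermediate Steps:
(-7*(-16))*((6 - ((-3 - 3) + 0))*(N(1) - 5)) = (-7*(-16))*((6 - ((-3 - 3) + 0))*(1 - 5)) = 112*((6 - (-6 + 0))*(-4)) = 112*((6 - 1*(-6))*(-4)) = 112*((6 + 6)*(-4)) = 112*(12*(-4)) = 112*(-48) = -5376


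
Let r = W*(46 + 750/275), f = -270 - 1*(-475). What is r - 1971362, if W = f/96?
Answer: -260206049/132 ≈ -1.9713e+6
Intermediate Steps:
f = 205 (f = -270 + 475 = 205)
W = 205/96 ≈ 2.1354
r = 13735/132 (r = 205*(46 + 750/275)/96 = 205*(46 + 750*(1/275))/96 = 205*(46 + 30/11)/96 = (205/96)*(536/11) = 13735/132 ≈ 104.05)
r - 1971362 = 13735/132 - 1971362 = -260206049/132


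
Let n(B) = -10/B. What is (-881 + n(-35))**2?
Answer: 38007225/49 ≈ 7.7566e+5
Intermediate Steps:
(-881 + n(-35))**2 = (-881 - 10/(-35))**2 = (-881 - 10*(-1/35))**2 = (-881 + 2/7)**2 = (-6165/7)**2 = 38007225/49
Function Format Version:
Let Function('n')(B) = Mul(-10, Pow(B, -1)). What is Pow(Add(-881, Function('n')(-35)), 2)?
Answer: Rational(38007225, 49) ≈ 7.7566e+5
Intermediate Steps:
Pow(Add(-881, Function('n')(-35)), 2) = Pow(Add(-881, Mul(-10, Pow(-35, -1))), 2) = Pow(Add(-881, Mul(-10, Rational(-1, 35))), 2) = Pow(Add(-881, Rational(2, 7)), 2) = Pow(Rational(-6165, 7), 2) = Rational(38007225, 49)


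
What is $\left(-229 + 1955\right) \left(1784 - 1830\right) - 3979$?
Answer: $-83375$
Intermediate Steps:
$\left(-229 + 1955\right) \left(1784 - 1830\right) - 3979 = 1726 \left(-46\right) - 3979 = -79396 - 3979 = -83375$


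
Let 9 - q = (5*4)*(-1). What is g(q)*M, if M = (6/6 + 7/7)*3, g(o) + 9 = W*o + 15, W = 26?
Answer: 4560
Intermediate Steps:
q = 29 (q = 9 - 5*4*(-1) = 9 - 20*(-1) = 9 - 1*(-20) = 9 + 20 = 29)
g(o) = 6 + 26*o (g(o) = -9 + (26*o + 15) = -9 + (15 + 26*o) = 6 + 26*o)
M = 6 (M = (6*(⅙) + 7*(⅐))*3 = (1 + 1)*3 = 2*3 = 6)
g(q)*M = (6 + 26*29)*6 = (6 + 754)*6 = 760*6 = 4560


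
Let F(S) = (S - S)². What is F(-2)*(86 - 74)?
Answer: 0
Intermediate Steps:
F(S) = 0 (F(S) = 0² = 0)
F(-2)*(86 - 74) = 0*(86 - 74) = 0*12 = 0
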